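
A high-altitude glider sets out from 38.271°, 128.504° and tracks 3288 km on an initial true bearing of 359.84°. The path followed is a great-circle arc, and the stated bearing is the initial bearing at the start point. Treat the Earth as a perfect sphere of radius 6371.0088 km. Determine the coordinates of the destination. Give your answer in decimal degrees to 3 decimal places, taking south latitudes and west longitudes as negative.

latitude 67.840°, longitude 128.295°

Angular distance δ = d/R = 3288 / 6371.0088 = 0.516088 rad.
Converting: φ₁ = 0.667955 rad, θ = 6.280393 rad.
Destination latitude: φ₂ = arcsin( sin φ₁ cos δ + cos φ₁ sin δ cos θ ) = arcsin(0.926137) = 67.840°.
For the longitude increment, Δλ = atan2( sin θ sin δ cos φ₁, cos δ − sin φ₁ sin φ₂ ) = atan2(-0.001082, 0.296124) = -0.209°.
λ₂ = λ₁ + Δλ = 128.295°.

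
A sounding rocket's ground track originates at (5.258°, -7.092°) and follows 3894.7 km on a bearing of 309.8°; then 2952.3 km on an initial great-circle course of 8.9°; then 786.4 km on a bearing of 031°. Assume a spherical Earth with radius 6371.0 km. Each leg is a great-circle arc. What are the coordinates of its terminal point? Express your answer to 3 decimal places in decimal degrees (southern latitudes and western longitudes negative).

latitude 58.141°, longitude -23.130°

Apply the spherical direct solution leg by leg, carrying full precision between legs.
Leg 1: from (5.258°, -7.092°), δ = 3894.7/6371 = 0.611317 rad, θ = 309.8° → φ = 26.160°, λ = -36.517°.
Leg 2: from (26.160°, -36.517°), δ = 2952.3/6371 = 0.463397 rad, θ = 8.9° → φ = 52.257°, λ = -30.030°.
Leg 3: from (52.257°, -30.030°), δ = 786.4/6371 = 0.123434 rad, θ = 31° → φ = 58.141°, λ = -23.130°.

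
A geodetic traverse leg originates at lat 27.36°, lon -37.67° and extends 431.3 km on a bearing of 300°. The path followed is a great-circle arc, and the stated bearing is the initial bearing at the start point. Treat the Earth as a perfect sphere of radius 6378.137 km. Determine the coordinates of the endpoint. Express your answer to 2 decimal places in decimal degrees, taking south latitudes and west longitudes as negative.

The arc subtends δ = 431.3/6378.137 = 0.067622 rad at the centre.
Start latitude φ₁ = 0.477522 rad; initial bearing θ = 5.235988 rad.
Destination latitude: φ₂ = arcsin( sin φ₁ cos δ + cos φ₁ sin δ cos θ ) = arcsin(0.488535) = 29.24°.
For the longitude increment, Δλ = atan2( sin θ sin δ cos φ₁, cos δ − sin φ₁ sin φ₂ ) = atan2(-0.051971, 0.773194) = -3.85°.
λ₂ = -37.67° + -3.85° = -41.52°.

latitude 29.24°, longitude -41.52°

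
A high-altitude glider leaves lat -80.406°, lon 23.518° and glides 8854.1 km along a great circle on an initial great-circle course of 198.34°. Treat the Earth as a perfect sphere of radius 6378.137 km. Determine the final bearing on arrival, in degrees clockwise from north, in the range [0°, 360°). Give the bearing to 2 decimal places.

Angular distance δ = d/R = 8854.1 / 6378.137 = 1.388195 rad.
Start latitude φ₁ = -1.403349 rad; initial bearing θ = 3.461686 rad.
Destination latitude: φ₂ = arcsin( sin φ₁ cos δ + cos φ₁ sin δ cos θ ) = arcsin(-0.334618) = -19.549°.
Δλ = atan2( sin θ sin δ cos φ₁ , cos δ − sin φ₁ sin φ₂ ) = atan2(-0.051570, -0.148350) = -2.807034 rad = -160.831°.
Hence λ₂ = 23.518° + -160.831° = -137.313°.
The forward bearing on arrival equals the back-azimuth from the destination plus 180°.
Back-azimuth from P₂ (-19.55°, -137.31°) to P₁ (-80.41°, 23.52°), with Δλ' = λ₁ − λ₂ = 160.83°: atan2( sin Δλ' cos φ₁ , cos φ₂ sin φ₁ − sin φ₂ cos φ₁ cos Δλ' ) = 176.81°.
Final bearing = (176.81° + 180°) mod 360° = 356.81°.

final bearing 356.81°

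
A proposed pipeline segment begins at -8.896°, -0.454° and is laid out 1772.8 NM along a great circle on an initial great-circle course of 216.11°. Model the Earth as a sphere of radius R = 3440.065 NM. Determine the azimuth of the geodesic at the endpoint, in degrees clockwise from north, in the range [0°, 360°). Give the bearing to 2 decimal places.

Angular distance δ = d/R = 1772.8 / 3440.065 = 0.515339 rad.
Converting: φ₁ = -0.155264 rad, θ = 3.771831 rad.
Destination latitude: φ₂ = arcsin( sin φ₁ cos δ + cos φ₁ sin δ cos θ ) = arcsin(-0.527919) = -31.865°.
Then Δλ = atan2(-0.286949, 0.788488) = -0.349025 rad, from sin θ sin δ cos φ₁ over cos δ − sin φ₁ sin φ₂.
λ₂ = λ₁ + Δλ = -20.452°.
The forward bearing on arrival equals the back-azimuth from the destination plus 180°.
Back-azimuth from P₂ (-31.86°, -20.45°) to P₁ (-8.90°, -0.45°), with Δλ' = λ₁ − λ₂ = 20.00°: atan2( sin Δλ' cos φ₁ , cos φ₂ sin φ₁ − sin φ₂ cos φ₁ cos Δλ' ) = 43.28°.
Final bearing = (43.28° + 180°) mod 360° = 223.28°.

final bearing 223.28°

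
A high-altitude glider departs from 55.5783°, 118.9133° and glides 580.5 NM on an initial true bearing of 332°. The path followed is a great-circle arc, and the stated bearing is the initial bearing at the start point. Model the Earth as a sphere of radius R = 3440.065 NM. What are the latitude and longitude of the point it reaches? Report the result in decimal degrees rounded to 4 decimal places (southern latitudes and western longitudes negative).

The arc subtends δ = 580.5/3440.065 = 0.168747 rad at the centre.
With φ₁ = 55.5783° = 0.970024 rad and θ = 332° = 5.794493 rad:
Applying the spherical law of cosines for sides, sin φ₂ = sin φ₁ cos δ + cos φ₁ sin δ cos θ = 0.897007, so φ₂ = 63.7674°.
For the longitude increment, Δλ = atan2( sin θ sin δ cos φ₁, cos δ − sin φ₁ sin φ₂ ) = atan2(-0.044570, 0.245855) = -10.2754°.
Hence λ₂ = 118.9133° + -10.2754° = 108.6379°.

latitude 63.7674°, longitude 108.6379°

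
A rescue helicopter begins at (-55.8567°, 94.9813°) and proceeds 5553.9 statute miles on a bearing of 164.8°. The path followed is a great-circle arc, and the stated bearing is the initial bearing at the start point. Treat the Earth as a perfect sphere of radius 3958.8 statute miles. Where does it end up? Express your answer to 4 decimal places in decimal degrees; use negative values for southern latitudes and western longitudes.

latitude -42.2449°, longitude -105.4569°

The arc subtends δ = 5553.9/3958.8 = 1.402925 rad at the centre.
With φ₁ = -55.8567° = -0.974883 rad and θ = 164.8° = 2.876303 rad:
Applying the spherical law of cosines for sides, sin φ₂ = sin φ₁ cos δ + cos φ₁ sin δ cos θ = -0.672300, so φ₂ = -42.2449°.
Δλ = atan2( sin θ sin δ cos φ₁ , cos δ − sin φ₁ sin φ₂ ) = atan2(0.145089, -0.389336) = 2.784878 rad = 159.5618°.
λ₂ = 94.9813° + 159.5618° = 254.5431°, normalized to (−180°, 180°] → -105.4569°.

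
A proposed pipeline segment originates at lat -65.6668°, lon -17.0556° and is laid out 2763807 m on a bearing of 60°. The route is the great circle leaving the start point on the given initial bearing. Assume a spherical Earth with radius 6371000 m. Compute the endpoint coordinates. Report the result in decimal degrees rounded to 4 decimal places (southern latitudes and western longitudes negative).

latitude -47.7456°, longitude 15.7201°

Central angle δ = d/R = 0.433811 rad.
Converting: φ₁ = -1.146102 rad, θ = 1.047198 rad.
sin φ₂ = sin φ₁ cos δ + cos φ₁ sin δ cos θ = (-0.911165)(0.907371) + (0.412042)(0.420331)(0.500000) = -0.740167
φ₂ = asin(-0.740167) = -0.833319 rad = -47.7456°.
For the longitude increment, Δλ = atan2( sin θ sin δ cos φ₁, cos δ − sin φ₁ sin φ₂ ) = atan2(0.149991, 0.232957) = 32.7757°.
Hence λ₂ = -17.0556° + 32.7757° = 15.7201°.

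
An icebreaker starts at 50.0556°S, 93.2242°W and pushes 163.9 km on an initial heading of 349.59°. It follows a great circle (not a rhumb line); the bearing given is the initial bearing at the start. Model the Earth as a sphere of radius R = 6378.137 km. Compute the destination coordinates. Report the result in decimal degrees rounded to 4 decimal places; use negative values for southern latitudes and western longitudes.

δ = 163.9/6378.137 = 0.025697 rad (1.4723°).
Start latitude φ₁ = -0.873635 rad; initial bearing θ = 6.101497 rad.
Destination latitude: φ₂ = arcsin( sin φ₁ cos δ + cos φ₁ sin δ cos θ ) = arcsin(-0.750189) = -48.6068°.
For the longitude increment, Δλ = atan2( sin θ sin δ cos φ₁, cos δ − sin φ₁ sin φ₂ ) = atan2(-0.002981, 0.424524) = -0.4023°.
Hence λ₂ = -93.2242° + -0.4023° = -93.6265°.

latitude -48.6068°, longitude -93.6265°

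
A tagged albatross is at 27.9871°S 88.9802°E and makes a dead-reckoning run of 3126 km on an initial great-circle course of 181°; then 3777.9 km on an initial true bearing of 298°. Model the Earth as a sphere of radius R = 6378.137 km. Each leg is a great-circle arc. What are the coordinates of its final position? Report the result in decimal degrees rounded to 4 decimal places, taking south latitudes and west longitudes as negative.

Apply the spherical direct solution leg by leg, carrying full precision between legs.
Leg 1: from (-27.9871°, 88.9802°), δ = 3126/6378.137 = 0.490112 rad, θ = 181° → φ = -56.0619°, λ = 88.1371°.
Leg 2: from (-56.0619°, 88.1371°), δ = 3777.9/6378.137 = 0.592320 rad, θ = 298° → φ = -32.8186°, λ = 52.2239°.

latitude -32.8186°, longitude 52.2239°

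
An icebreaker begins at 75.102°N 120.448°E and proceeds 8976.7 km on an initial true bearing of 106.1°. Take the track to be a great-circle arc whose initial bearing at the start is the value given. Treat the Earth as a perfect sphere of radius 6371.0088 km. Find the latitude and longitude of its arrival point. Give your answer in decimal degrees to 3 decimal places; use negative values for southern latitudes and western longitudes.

The arc subtends δ = 8976.7/6371.0088 = 1.408992 rad at the centre.
Start latitude φ₁ = 1.310777 rad; initial bearing θ = 1.851794 rad.
sin φ₂ = sin φ₁ cos δ + cos φ₁ sin δ cos θ = (0.966385)(0.161099) + (0.257099)(0.986938)(-0.277315) = 0.085318
φ₂ = asin(0.085318) = 0.085422 rad = 4.894°.
Δλ = atan2( sin θ sin δ cos φ₁ , cos δ − sin φ₁ sin φ₂ ) = atan2(0.243789, 0.078649) = 1.258725 rad = 72.120°.
λ₂ = 120.448° + 72.120° = 192.568°, normalized to (−180°, 180°] → -167.432°.

latitude 4.894°, longitude -167.432°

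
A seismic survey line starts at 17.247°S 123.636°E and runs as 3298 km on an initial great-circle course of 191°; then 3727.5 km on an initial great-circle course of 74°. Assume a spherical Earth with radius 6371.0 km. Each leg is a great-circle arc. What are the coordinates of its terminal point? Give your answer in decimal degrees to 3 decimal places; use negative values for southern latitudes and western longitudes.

latitude -29.746°, longitude 153.491°

Apply the spherical direct solution leg by leg, carrying full precision between legs.
Leg 1: from (-17.247°, 123.636°), δ = 3298/6371 = 0.517658 rad, θ = 191° → φ = -46.183°, λ = 115.798°.
Leg 2: from (-46.183°, 115.798°), δ = 3727.5/6371 = 0.585073 rad, θ = 74° → φ = -29.746°, λ = 153.491°.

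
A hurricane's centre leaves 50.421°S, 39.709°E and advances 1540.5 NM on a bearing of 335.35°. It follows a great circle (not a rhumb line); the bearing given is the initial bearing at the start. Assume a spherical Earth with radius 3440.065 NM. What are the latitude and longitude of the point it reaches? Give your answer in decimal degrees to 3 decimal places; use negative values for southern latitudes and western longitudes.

Central angle δ = d/R = 0.447811 rad.
Start latitude φ₁ = -0.880012 rad; initial bearing θ = 5.852962 rad.
Destination latitude: φ₂ = arcsin( sin φ₁ cos δ + cos φ₁ sin δ cos θ ) = arcsin(-0.444011) = -26.360°.
Δλ = atan2( sin θ sin δ cos φ₁ , cos δ − sin φ₁ sin φ₂ ) = atan2(-0.115062, 0.559177) = -0.202937 rad = -11.627°.
λ₂ = 39.709° + -11.627° = 28.082°.

latitude -26.360°, longitude 28.082°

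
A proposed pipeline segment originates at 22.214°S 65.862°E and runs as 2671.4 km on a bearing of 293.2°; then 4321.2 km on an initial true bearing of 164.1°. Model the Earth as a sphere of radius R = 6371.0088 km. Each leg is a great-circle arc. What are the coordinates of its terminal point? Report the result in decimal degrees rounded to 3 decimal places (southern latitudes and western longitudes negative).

latitude -48.150°, longitude 58.355°

Apply the spherical direct solution leg by leg, carrying full precision between legs.
Leg 1: from (-22.214°, 65.862°), δ = 2671.4/6371.0088 = 0.419306 rad, θ = 293.2° → φ = -11.352°, λ = 43.425°.
Leg 2: from (-11.352°, 43.425°), δ = 4321.2/6371.0088 = 0.678260 rad, θ = 164.1° → φ = -48.150°, λ = 58.355°.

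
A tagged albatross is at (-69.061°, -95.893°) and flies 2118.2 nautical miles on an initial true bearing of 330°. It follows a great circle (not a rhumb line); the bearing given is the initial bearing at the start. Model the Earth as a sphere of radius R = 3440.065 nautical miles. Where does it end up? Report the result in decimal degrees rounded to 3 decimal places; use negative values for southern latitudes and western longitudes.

δ = 2118.2/3440.065 = 0.615744 rad (35.2795°).
Converting: φ₁ = -1.205342 rad, θ = 5.759587 rad.
Destination latitude: φ₂ = arcsin( sin φ₁ cos δ + cos φ₁ sin δ cos θ ) = arcsin(-0.583680) = -35.710°.
Δλ = atan2( sin θ sin δ cos φ₁ , cos δ − sin φ₁ sin φ₂ ) = atan2(-0.103204, 0.271209) = -0.363611 rad = -20.833°.
λ₂ = λ₁ + Δλ = -116.726°.

latitude -35.710°, longitude -116.726°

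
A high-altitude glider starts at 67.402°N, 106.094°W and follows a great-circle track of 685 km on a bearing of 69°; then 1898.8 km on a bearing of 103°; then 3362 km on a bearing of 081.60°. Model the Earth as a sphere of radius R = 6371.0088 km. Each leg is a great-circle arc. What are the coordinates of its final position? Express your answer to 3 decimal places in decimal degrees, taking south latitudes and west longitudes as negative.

Apply the spherical direct solution leg by leg, carrying full precision between legs.
Leg 1: from (67.402°, -106.094°), δ = 685/6371.0088 = 0.107518 rad, θ = 69° → φ = 68.855°, λ = -89.970°.
Leg 2: from (68.855°, -89.970°), δ = 1898.8/6371.0088 = 0.298038 rad, θ = 103° → φ = 60.195°, λ = -54.825°.
Leg 3: from (60.195°, -54.825°), δ = 3362/6371.0088 = 0.527703 rad, θ = 81.6° → φ = 51.836°, λ = -1.101°.

latitude 51.836°, longitude -1.101°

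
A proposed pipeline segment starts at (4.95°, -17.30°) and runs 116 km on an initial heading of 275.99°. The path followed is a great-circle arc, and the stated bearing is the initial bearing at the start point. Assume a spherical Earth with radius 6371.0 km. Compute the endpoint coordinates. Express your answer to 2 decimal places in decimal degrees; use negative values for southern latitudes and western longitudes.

Angular distance δ = d/R = 116 / 6371 = 0.018208 rad.
With φ₁ = 4.95° = 0.086394 rad and θ = 275.99° = 4.816934 rad:
Applying the spherical law of cosines for sides, sin φ₂ = sin φ₁ cos δ + cos φ₁ sin δ cos θ = 0.088165, so φ₂ = 5.06°.
Δλ = atan2( sin θ sin δ cos φ₁ , cos δ − sin φ₁ sin φ₂ ) = atan2(-0.018040, 0.992227) = -0.018179 rad = -1.04°.
Hence λ₂ = -17.30° + -1.04° = -18.34°.

latitude 5.06°, longitude -18.34°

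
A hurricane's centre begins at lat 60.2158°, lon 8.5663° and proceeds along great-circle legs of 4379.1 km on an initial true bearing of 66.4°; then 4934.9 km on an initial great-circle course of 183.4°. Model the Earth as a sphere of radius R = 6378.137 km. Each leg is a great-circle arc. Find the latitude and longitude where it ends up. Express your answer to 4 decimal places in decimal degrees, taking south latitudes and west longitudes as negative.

Apply the spherical direct solution leg by leg, carrying full precision between legs.
Leg 1: from (60.2158°, 8.5663°), δ = 4379.1/6378.137 = 0.686580 rad, θ = 66.4° → φ = 52.8743°, λ = 82.8069°.
Leg 2: from (52.8743°, 82.8069°), δ = 4934.9/6378.137 = 0.773721 rad, θ = 183.4° → φ = 8.5863°, λ = 80.4047°.

latitude 8.5863°, longitude 80.4047°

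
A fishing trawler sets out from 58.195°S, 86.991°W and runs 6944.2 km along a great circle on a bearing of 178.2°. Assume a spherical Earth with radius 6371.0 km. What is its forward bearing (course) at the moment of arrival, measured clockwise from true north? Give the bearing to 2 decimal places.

The arc subtends δ = 6944.2/6371 = 1.089970 rad at the centre.
With φ₁ = -58.195° = -1.015694 rad and θ = 178.2° = 3.110177 rad:
sin φ₂ = sin φ₁ cos δ + cos φ₁ sin δ cos θ = (-0.849847)(0.462512) + (0.527030)(0.886613)(-0.999507) = -0.860105
φ₂ = asin(-0.860105) = -1.035476 rad = -59.328°.
Then Δλ = atan2(0.014677, -0.268446) = 3.086972 rad, from sin θ sin δ cos φ₁ over cos δ − sin φ₁ sin φ₂.
λ₂ = -86.991° + 176.870° = 89.879°.
The forward bearing on arrival equals the back-azimuth from the destination plus 180°.
Back-azimuth from P₂ (-59.33°, 89.88°) to P₁ (-58.20°, -86.99°), with Δλ' = λ₁ − λ₂ = -176.87°: atan2( sin Δλ' cos φ₁ , cos φ₂ sin φ₁ − sin φ₂ cos φ₁ cos Δλ' ) = 181.86°.
Final bearing = (181.86° + 180°) mod 360° = 1.86°.

final bearing 1.86°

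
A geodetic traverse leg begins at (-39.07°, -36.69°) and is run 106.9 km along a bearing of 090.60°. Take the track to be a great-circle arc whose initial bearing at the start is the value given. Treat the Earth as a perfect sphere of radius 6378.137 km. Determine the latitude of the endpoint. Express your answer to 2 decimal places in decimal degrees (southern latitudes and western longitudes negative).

latitude -39.07°

Central angle δ = d/R = 0.016760 rad.
Start latitude φ₁ = -0.681900 rad; initial bearing θ = 1.581268 rad.
Destination latitude: φ₂ = arcsin( sin φ₁ cos δ + cos φ₁ sin δ cos θ ) = arcsin(-0.630317) = -39.07°.
Then Δλ = atan2(0.013011, 0.602590) = 0.021589 rad, from sin θ sin δ cos φ₁ over cos δ − sin φ₁ sin φ₂.
Hence λ₂ = -36.69° + 1.24° = -35.45°.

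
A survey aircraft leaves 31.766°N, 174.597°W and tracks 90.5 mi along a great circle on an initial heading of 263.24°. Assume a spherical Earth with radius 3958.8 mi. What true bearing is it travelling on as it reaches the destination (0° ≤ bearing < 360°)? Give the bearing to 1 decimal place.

Angular distance δ = d/R = 90.5 / 3958.8 = 0.022860 rad.
Start latitude φ₁ = 0.554421 rad; initial bearing θ = 4.594405 rad.
sin φ₂ = sin φ₁ cos δ + cos φ₁ sin δ cos θ = (0.526451)(0.999739) + (0.850205)(0.022858)(-0.117711) = 0.524026
φ₂ = asin(0.524026) = 0.551571 rad = 31.603°.
Δλ = atan2( sin θ sin δ cos φ₁ , cos δ − sin φ₁ sin φ₂ ) = atan2(-0.019299, 0.723864) = -0.026655 rad = -1.527°.
λ₂ = -174.597° + -1.527° = -176.124°.
The forward bearing on arrival equals the back-azimuth from the destination plus 180°.
Back-azimuth from P₂ (31.6°, -176.1°) to P₁ (31.8°, -174.6°), with Δλ' = λ₁ − λ₂ = 1.5°: atan2( sin Δλ' cos φ₁ , cos φ₂ sin φ₁ − sin φ₂ cos φ₁ cos Δλ' ) = 82.4°.
Final bearing = (82.4° + 180°) mod 360° = 262.4°.

final bearing 262.4°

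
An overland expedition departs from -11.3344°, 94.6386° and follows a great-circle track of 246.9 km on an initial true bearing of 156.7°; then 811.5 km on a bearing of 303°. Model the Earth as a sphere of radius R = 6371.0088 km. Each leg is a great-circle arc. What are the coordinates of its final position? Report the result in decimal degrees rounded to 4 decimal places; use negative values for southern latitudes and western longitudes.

Apply the spherical direct solution leg by leg, carrying full precision between legs.
Leg 1: from (-11.3344°, 94.6386°), δ = 246.9/6371.0088 = 0.038754 rad, θ = 156.7° → φ = -13.3723°, λ = 95.5412°.
Leg 2: from (-13.3723°, 95.5412°), δ = 811.5/6371.0088 = 0.127374 rad, θ = 303° → φ = -9.3285°, λ = 89.3432°.

latitude -9.3285°, longitude 89.3432°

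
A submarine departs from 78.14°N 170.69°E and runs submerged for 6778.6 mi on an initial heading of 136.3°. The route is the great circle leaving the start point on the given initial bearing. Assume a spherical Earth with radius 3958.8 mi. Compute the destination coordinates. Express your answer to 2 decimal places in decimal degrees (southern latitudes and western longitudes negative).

latitude -16.57°, longitude -143.78°

The arc subtends δ = 6778.6/3958.8 = 1.712287 rad at the centre.
Converting: φ₁ = 1.363800 rad, θ = 2.378884 rad.
Destination latitude: φ₂ = arcsin( sin φ₁ cos δ + cos φ₁ sin δ cos θ ) = arcsin(-0.285108) = -16.57°.
Then Δλ = atan2(0.140572, 0.138003) = 0.794618 rad, from sin θ sin δ cos φ₁ over cos δ − sin φ₁ sin φ₂.
λ₂ = 170.69° + 45.53° = 216.22°, normalized to (−180°, 180°] → -143.78°.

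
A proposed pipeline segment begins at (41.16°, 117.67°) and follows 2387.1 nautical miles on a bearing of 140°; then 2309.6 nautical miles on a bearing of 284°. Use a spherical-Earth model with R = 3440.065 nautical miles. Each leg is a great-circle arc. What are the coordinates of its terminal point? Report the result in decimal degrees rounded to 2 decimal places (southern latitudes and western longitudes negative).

latitude 14.86°, longitude 103.55°

Apply the spherical direct solution leg by leg, carrying full precision between legs.
Leg 1: from (41.16°, 117.67°), δ = 2387.1/3440.065 = 0.693911 rad, θ = 140° → φ = 7.88°, λ = 142.19°.
Leg 2: from (7.88°, 142.19°), δ = 2309.6/3440.065 = 0.671383 rad, θ = 284° → φ = 14.86°, λ = 103.55°.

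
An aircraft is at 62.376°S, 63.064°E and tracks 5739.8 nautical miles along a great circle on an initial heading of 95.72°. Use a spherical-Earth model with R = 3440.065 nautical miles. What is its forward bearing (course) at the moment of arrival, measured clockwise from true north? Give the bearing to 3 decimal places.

δ = 5739.8/3440.065 = 1.668515 rad (95.5989°).
Start latitude φ₁ = -1.088667 rad; initial bearing θ = 1.670629 rad.
Destination latitude: φ₂ = arcsin( sin φ₁ cos δ + cos φ₁ sin δ cos θ ) = arcsin(0.040450) = 2.318°.
Δλ = atan2( sin θ sin δ cos φ₁ , cos δ − sin φ₁ sin φ₂ ) = atan2(0.459158, -0.061724) = 1.704424 rad = 97.656°.
Hence λ₂ = 63.064° + 97.656° = 160.720°.
The forward bearing on arrival equals the back-azimuth from the destination plus 180°.
Back-azimuth from P₂ (2.318°, 160.720°) to P₁ (-62.376°, 63.064°), with Δλ' = λ₁ − λ₂ = -97.656°: atan2( sin Δλ' cos φ₁ , cos φ₂ sin φ₁ − sin φ₂ cos φ₁ cos Δλ' ) = 207.499°.
Final bearing = (207.499° + 180°) mod 360° = 27.499°.

final bearing 27.499°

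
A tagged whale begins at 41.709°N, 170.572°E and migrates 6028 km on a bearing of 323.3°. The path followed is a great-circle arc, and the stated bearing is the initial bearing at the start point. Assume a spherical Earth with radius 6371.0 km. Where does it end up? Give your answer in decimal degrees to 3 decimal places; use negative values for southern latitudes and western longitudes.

Angular distance δ = d/R = 6028 / 6371 = 0.946162 rad.
Converting: φ₁ = 0.727959 rad, θ = 5.642649 rad.
sin φ₂ = sin φ₁ cos δ + cos φ₁ sin δ cos θ = (0.665348)(0.584800) + (0.746534)(0.811177)(0.801776) = 0.874628
φ₂ = asin(0.874628) = 1.064667 rad = 61.001°.
Then Δλ = atan2(-0.361905, 0.002869) = -1.562869 rad, from sin θ sin δ cos φ₁ over cos δ − sin φ₁ sin φ₂.
Hence λ₂ = 170.572° + -89.546° = 81.026°.

latitude 61.001°, longitude 81.026°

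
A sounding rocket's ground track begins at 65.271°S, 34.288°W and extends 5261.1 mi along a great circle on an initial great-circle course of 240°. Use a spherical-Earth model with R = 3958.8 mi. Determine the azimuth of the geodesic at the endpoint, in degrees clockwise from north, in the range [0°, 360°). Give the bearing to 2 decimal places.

The arc subtends δ = 5261.1/3958.8 = 1.328963 rad at the centre.
With φ₁ = -65.271° = -1.139194 rad and θ = 240° = 4.188790 rad:
Destination latitude: φ₂ = arcsin( sin φ₁ cos δ + cos φ₁ sin δ cos θ ) = arcsin(-0.420598) = -24.872°.
Δλ = atan2( sin θ sin δ cos φ₁ , cos δ − sin φ₁ sin φ₂ ) = atan2(-0.351740, -0.142545) = -1.955827 rad = -112.061°.
λ₂ = λ₁ + Δλ = -146.349°.
The forward bearing on arrival equals the back-azimuth from the destination plus 180°.
Back-azimuth from P₂ (-24.87°, -146.35°) to P₁ (-65.27°, -34.29°), with Δλ' = λ₁ − λ₂ = 112.06°: atan2( sin Δλ' cos φ₁ , cos φ₂ sin φ₁ − sin φ₂ cos φ₁ cos Δλ' ) = 156.46°.
Final bearing = (156.46° + 180°) mod 360° = 336.46°.

final bearing 336.46°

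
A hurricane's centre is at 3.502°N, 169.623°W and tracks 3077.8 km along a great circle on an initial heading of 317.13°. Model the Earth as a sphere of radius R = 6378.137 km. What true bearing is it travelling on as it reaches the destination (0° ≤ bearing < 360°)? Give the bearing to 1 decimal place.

The arc subtends δ = 3077.8/6378.137 = 0.482555 rad at the centre.
With φ₁ = 3.502° = 0.061121 rad and θ = 317.13° = 5.534963 rad:
Destination latitude: φ₂ = arcsin( sin φ₁ cos δ + cos φ₁ sin δ cos θ ) = arcsin(0.393571) = 23.177°.
Then Δλ = atan2(-0.315117, 0.861772) = -0.350558 rad, from sin θ sin δ cos φ₁ over cos δ − sin φ₁ sin φ₂.
λ₂ = -169.623° + -20.086° = -189.709°, normalized to (−180°, 180°] → 170.291°.
The forward bearing on arrival equals the back-azimuth from the destination plus 180°.
Back-azimuth from P₂ (23.2°, 170.3°) to P₁ (3.5°, -169.6°), with Δλ' = λ₁ − λ₂ = -339.9°: atan2( sin Δλ' cos φ₁ , cos φ₂ sin φ₁ − sin φ₂ cos φ₁ cos Δλ' ) = 132.4°.
Final bearing = (132.4° + 180°) mod 360° = 312.4°.

final bearing 312.4°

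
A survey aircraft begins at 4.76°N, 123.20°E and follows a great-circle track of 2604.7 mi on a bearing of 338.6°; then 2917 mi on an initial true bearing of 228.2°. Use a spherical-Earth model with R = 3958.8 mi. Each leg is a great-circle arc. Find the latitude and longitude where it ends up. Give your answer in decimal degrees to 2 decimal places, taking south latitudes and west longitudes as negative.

latitude 7.01°, longitude 76.14°

Apply the spherical direct solution leg by leg, carrying full precision between legs.
Leg 1: from (4.76°, 123.20°), δ = 2604.7/3958.8 = 0.657952 rad, θ = 338.6° → φ = 39.27°, λ = 106.45°.
Leg 2: from (39.27°, 106.45°), δ = 2917/3958.8 = 0.736839 rad, θ = 228.2° → φ = 7.01°, λ = 76.14°.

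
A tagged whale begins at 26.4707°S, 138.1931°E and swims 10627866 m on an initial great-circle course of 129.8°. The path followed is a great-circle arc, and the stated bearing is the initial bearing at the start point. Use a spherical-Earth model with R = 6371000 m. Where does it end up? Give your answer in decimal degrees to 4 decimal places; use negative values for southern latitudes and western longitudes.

latitude -31.8000°, longitude -105.9250°

Central angle δ = d/R = 1.668163 rad.
Converting: φ₁ = -0.462001 rad, θ = 2.265437 rad.
Applying the spherical law of cosines for sides, sin φ₂ = sin φ₁ cos δ + cos φ₁ sin δ cos θ = -0.526957, so φ₂ = -31.8000°.
Δλ = atan2( sin θ sin δ cos φ₁ , cos δ − sin φ₁ sin φ₂ ) = atan2(0.684481, -0.332098) = 2.022520 rad = 115.8819°.
λ₂ = 138.1931° + 115.8819° = 254.0750°, normalized to (−180°, 180°] → -105.9250°.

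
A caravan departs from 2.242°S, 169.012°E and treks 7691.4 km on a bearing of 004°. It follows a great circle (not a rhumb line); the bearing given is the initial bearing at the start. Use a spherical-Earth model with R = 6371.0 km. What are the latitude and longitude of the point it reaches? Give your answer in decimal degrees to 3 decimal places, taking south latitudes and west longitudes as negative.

latitude 66.598°, longitude 178.460°

δ = 7691.4/6371 = 1.207252 rad (69.1704°).
With φ₁ = -2.242° = -0.039130 rad and θ = 4° = 0.069813 rad:
Applying the spherical law of cosines for sides, sin φ₂ = sin φ₁ cos δ + cos φ₁ sin δ cos θ = 0.917741, so φ₂ = 66.598°.
Δλ = atan2( sin θ sin δ cos φ₁ , cos δ − sin φ₁ sin φ₂ ) = atan2(0.065147, 0.391492) = 0.164897 rad = 9.448°.
λ₂ = 169.012° + 9.448° = 178.460°.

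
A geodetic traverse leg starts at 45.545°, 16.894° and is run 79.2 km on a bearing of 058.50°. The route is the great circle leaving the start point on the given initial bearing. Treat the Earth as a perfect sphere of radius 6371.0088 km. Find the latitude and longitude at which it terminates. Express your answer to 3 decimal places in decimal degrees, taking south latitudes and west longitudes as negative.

latitude 45.914°, longitude 17.767°

Angular distance δ = d/R = 79.2 / 6371.0088 = 0.012431 rad.
Converting: φ₁ = 0.794910 rad, θ = 1.021018 rad.
Destination latitude: φ₂ = arcsin( sin φ₁ cos δ + cos φ₁ sin δ cos θ ) = arcsin(0.718294) = 45.914°.
For the longitude increment, Δλ = atan2( sin θ sin δ cos φ₁, cos δ − sin φ₁ sin φ₂ ) = atan2(0.007423, 0.487204) = 0.873°.
λ₂ = 16.894° + 0.873° = 17.767°.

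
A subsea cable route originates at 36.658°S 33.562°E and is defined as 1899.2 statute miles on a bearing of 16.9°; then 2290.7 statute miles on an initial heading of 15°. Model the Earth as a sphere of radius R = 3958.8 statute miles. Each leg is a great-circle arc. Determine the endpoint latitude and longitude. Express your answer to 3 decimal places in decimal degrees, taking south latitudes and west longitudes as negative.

latitude 21.916°, longitude 50.171°

Apply the spherical direct solution leg by leg, carrying full precision between legs.
Leg 1: from (-36.658°, 33.562°), δ = 1899.2/3958.8 = 0.479741 rad, θ = 16.9° → φ = -10.100°, λ = 41.395°.
Leg 2: from (-10.100°, 41.395°), δ = 2290.7/3958.8 = 0.578635 rad, θ = 15° → φ = 21.916°, λ = 50.171°.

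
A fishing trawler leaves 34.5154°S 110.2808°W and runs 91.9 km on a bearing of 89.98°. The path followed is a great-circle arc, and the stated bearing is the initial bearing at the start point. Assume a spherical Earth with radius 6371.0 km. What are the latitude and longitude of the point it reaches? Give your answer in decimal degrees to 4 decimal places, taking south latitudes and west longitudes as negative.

δ = 91.9/6371 = 0.014425 rad (0.8265°).
With φ₁ = -34.5154° = -0.602407 rad and θ = 89.98° = 1.570447 rad:
sin φ₂ = sin φ₁ cos δ + cos φ₁ sin δ cos θ = (-0.566628)(0.999896) + (0.823974)(0.014424)(0.000349) = -0.566565
φ₂ = asin(-0.566565) = -0.602331 rad = -34.5110°.
Δλ = atan2( sin θ sin δ cos φ₁ , cos δ − sin φ₁ sin φ₂ ) = atan2(0.011885, 0.678865) = 0.017506 rad = 1.0030°.
Hence λ₂ = -110.2808° + 1.0030° = -109.2778°.

latitude -34.5110°, longitude -109.2778°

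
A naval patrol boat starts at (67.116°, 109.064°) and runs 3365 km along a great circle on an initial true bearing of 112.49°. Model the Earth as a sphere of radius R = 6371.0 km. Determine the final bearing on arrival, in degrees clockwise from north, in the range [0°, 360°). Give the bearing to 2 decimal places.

Angular distance δ = d/R = 3365 / 6371 = 0.528175 rad.
Start latitude φ₁ = 1.171395 rad; initial bearing θ = 1.963321 rad.
Applying the spherical law of cosines for sides, sin φ₂ = sin φ₁ cos δ + cos φ₁ sin δ cos θ = 0.720784, so φ₂ = 46.119°.
Δλ = atan2( sin θ sin δ cos φ₁ , cos δ − sin φ₁ sin φ₂ ) = atan2(0.181068, 0.199674) = 0.736568 rad = 42.202°.
Hence λ₂ = 109.064° + 42.202° = 151.266°.
The forward bearing on arrival equals the back-azimuth from the destination plus 180°.
Back-azimuth from P₂ (46.12°, 151.27°) to P₁ (67.12°, 109.06°), with Δλ' = λ₁ − λ₂ = -42.20°: atan2( sin Δλ' cos φ₁ , cos φ₂ sin φ₁ − sin φ₂ cos φ₁ cos Δλ' ) = 328.78°.
Final bearing = (328.78° + 180°) mod 360° = 148.78°.

final bearing 148.78°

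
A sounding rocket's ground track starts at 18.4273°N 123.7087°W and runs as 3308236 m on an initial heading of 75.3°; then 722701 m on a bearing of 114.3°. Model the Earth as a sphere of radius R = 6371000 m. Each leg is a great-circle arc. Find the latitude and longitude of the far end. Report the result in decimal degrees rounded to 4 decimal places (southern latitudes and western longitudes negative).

Apply the spherical direct solution leg by leg, carrying full precision between legs.
Leg 1: from (18.4273°, -123.7087°), δ = 3308236/6371000 = 0.519265 rad, θ = 75.3° → φ = 23.1975°, λ = -92.2275°.
Leg 2: from (23.1975°, -92.2275°), δ = 722701/6371000 = 0.113436 rad, θ = 114.3° → φ = 20.3990°, λ = -85.9083°.

latitude 20.3990°, longitude -85.9083°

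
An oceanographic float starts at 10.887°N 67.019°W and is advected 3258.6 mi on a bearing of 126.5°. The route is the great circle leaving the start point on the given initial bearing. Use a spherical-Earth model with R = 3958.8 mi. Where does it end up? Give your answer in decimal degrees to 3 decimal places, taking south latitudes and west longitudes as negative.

latitude -17.452°, longitude -28.857°

Angular distance δ = d/R = 3258.6 / 3958.8 = 0.823128 rad.
With φ₁ = 10.887° = 0.190014 rad and θ = 126.5° = 2.207842 rad:
sin φ₂ = sin φ₁ cos δ + cos φ₁ sin δ cos θ = (0.188873)(0.679931) + (0.982002)(0.733276)(-0.594823) = -0.299899
φ₂ = asin(-0.299899) = -0.304587 rad = -17.452°.
Then Δλ = atan2(0.578840, 0.736573) = 0.666056 rad, from sin θ sin δ cos φ₁ over cos δ − sin φ₁ sin φ₂.
λ₂ = -67.019° + 38.162° = -28.857°.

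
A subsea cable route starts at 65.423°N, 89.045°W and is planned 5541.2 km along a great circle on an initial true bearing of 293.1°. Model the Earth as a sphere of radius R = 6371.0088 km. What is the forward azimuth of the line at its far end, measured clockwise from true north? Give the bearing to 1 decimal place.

final bearing 213.0°

Central angle δ = d/R = 0.869752 rad.
Start latitude φ₁ = 1.141847 rad; initial bearing θ = 5.115560 rad.
Destination latitude: φ₂ = arcsin( sin φ₁ cos δ + cos φ₁ sin δ cos θ ) = arcsin(0.711276) = 45.339°.
Δλ = atan2( sin θ sin δ cos φ₁ , cos δ − sin φ₁ sin φ₂ ) = atan2(-0.292347, -0.001821) = -1.577024 rad = -90.357°.
λ₂ = λ₁ + Δλ = -179.402°.
The forward bearing on arrival equals the back-azimuth from the destination plus 180°.
Back-azimuth from P₂ (45.3°, -179.4°) to P₁ (65.4°, -89.0°), with Δλ' = λ₁ − λ₂ = 90.4°: atan2( sin Δλ' cos φ₁ , cos φ₂ sin φ₁ − sin φ₂ cos φ₁ cos Δλ' ) = 33.0°.
Final bearing = (33.0° + 180°) mod 360° = 213.0°.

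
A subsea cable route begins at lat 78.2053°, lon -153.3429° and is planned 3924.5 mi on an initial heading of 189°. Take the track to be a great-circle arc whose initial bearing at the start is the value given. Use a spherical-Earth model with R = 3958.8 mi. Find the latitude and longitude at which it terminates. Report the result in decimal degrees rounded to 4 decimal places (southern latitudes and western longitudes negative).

latitude 21.5356°, longitude -161.4325°

δ = 3924.5/3958.8 = 0.991336 rad (56.7994°).
Start latitude φ₁ = 1.364940 rad; initial bearing θ = 3.298672 rad.
Applying the spherical law of cosines for sides, sin φ₂ = sin φ₁ cos δ + cos φ₁ sin δ cos θ = 0.367079, so φ₂ = 21.5356°.
For the longitude increment, Δλ = atan2( sin θ sin δ cos φ₁, cos δ − sin φ₁ sin φ₂ ) = atan2(-0.026756, 0.188244) = -8.0896°.
Hence λ₂ = -153.3429° + -8.0896° = -161.4325°.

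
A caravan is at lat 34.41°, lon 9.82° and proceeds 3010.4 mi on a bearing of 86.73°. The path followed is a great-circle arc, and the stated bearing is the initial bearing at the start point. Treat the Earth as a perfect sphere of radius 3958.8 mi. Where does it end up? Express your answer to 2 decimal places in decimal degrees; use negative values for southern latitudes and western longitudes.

latitude 26.22°, longitude 59.91°

Angular distance δ = d/R = 3010.4 / 3958.8 = 0.760432 rad.
Converting: φ₁ = 0.600568 rad, θ = 1.513724 rad.
sin φ₂ = sin φ₁ cos δ + cos φ₁ sin δ cos θ = (0.565111)(0.724538) + (0.825015)(0.689235)(0.057041) = 0.441880
φ₂ = asin(0.441880) = 0.457693 rad = 26.22°.
Δλ = atan2( sin θ sin δ cos φ₁ , cos δ − sin φ₁ sin φ₂ ) = atan2(0.567703, 0.474827) = 0.874251 rad = 50.09°.
Hence λ₂ = 9.82° + 50.09° = 59.91°.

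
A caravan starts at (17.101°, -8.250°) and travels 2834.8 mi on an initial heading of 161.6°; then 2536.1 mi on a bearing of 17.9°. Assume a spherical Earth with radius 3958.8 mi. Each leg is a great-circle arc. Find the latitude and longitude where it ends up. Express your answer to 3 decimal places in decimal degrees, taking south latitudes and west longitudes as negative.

Apply the spherical direct solution leg by leg, carrying full precision between legs.
Leg 1: from (17.101°, -8.250°), δ = 2834.8/3958.8 = 0.716076 rad, θ = 161.6° → φ = -21.932°, λ = 4.657°.
Leg 2: from (-21.932°, 4.657°), δ = 2536.1/3958.8 = 0.640623 rad, θ = 17.9° → φ = 13.189°, λ = 15.533°.

latitude 13.189°, longitude 15.533°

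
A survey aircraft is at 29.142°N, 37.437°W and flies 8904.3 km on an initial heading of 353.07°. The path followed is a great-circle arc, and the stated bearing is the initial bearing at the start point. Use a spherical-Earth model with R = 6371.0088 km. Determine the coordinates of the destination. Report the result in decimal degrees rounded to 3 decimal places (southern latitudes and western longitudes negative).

latitude 69.714°, longitude 162.611°

The arc subtends δ = 8904.3/6371.0088 = 1.397628 rad at the centre.
Converting: φ₁ = 0.508624 rad, θ = 6.162234 rad.
Destination latitude: φ₂ = arcsin( sin φ₁ cos δ + cos φ₁ sin δ cos θ ) = arcsin(0.937975) = 69.714°.
Then Δλ = atan2(-0.103807, -0.284467) = -2.791690 rad, from sin θ sin δ cos φ₁ over cos δ − sin φ₁ sin φ₂.
λ₂ = -37.437° + -159.952° = -197.389°, normalized to (−180°, 180°] → 162.611°.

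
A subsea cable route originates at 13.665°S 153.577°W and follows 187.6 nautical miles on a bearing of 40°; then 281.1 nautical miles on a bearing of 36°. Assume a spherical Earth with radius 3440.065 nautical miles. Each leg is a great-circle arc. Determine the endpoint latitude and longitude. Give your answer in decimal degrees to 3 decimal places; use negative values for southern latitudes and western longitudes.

latitude -7.464°, longitude -148.756°

Apply the spherical direct solution leg by leg, carrying full precision between legs.
Leg 1: from (-13.665°, -153.577°), δ = 187.6/3440.065 = 0.054534 rad, θ = 40° → φ = -11.263°, λ = -151.530°.
Leg 2: from (-11.263°, -151.530°), δ = 281.1/3440.065 = 0.081714 rad, θ = 36° → φ = -7.464°, λ = -148.756°.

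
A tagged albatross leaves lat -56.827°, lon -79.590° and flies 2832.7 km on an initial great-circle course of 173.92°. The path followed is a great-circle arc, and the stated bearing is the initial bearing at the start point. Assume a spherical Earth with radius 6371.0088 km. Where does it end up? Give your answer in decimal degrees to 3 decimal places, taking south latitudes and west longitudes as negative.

Central angle δ = d/R = 0.444623 rad.
Start latitude φ₁ = -0.991818 rad; initial bearing θ = 3.035477 rad.
Applying the spherical law of cosines for sides, sin φ₂ = sin φ₁ cos δ + cos φ₁ sin δ cos θ = -0.989664, so φ₂ = -81.755°.
Δλ = atan2( sin θ sin δ cos φ₁ , cos δ − sin φ₁ sin φ₂ ) = atan2(0.024927, 0.074402) = 0.323282 rad = 18.523°.
λ₂ = -79.590° + 18.523° = -61.067°.

latitude -81.755°, longitude -61.067°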